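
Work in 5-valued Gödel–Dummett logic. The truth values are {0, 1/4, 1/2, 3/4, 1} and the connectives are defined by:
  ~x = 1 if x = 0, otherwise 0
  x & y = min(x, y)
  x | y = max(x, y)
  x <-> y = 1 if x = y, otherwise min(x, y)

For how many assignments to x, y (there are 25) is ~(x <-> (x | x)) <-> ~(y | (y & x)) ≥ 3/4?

value 1: 20 assignments (counts)
value 0: 5 assignments
So 20 of the 25 assignments meet the threshold.

20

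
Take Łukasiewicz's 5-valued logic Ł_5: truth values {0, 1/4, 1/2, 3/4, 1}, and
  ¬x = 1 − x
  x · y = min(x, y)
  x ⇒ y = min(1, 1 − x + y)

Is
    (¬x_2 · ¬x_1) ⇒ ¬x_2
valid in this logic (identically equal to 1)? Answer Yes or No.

At x_1 = 3/4, x_2 = 1/2, for instance:
¬x_2 = ¬1/2 = 1/2
¬x_1 = ¬3/4 = 1/4
¬x_2 · ¬x_1 = 1/2 · 1/4 = 1/4
(¬x_2 · ¬x_1) ⇒ ¬x_2 = 1/4 ⇒ 1/2 = 1
and checking the remaining 24 assignments likewise gives ≥ 1 in every case.

Yes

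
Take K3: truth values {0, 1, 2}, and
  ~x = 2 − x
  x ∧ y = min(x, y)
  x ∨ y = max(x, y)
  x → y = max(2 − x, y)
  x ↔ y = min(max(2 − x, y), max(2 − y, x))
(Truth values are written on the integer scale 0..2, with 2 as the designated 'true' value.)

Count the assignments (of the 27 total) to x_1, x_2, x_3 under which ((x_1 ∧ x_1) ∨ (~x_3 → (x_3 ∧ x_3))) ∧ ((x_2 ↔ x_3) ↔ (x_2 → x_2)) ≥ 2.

value 2: 4 assignments (counts)
value 1: 15 assignments
value 0: 8 assignments
So 4 of the 27 assignments meet the threshold.

4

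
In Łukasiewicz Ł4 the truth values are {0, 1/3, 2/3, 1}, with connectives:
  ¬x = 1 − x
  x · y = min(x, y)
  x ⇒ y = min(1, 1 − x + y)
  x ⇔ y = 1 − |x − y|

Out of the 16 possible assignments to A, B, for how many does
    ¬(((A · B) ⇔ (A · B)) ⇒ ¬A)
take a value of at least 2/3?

8

A = 0, B = 0 ↦ 0  <
A = 0, B = 1/3 ↦ 0  <
A = 0, B = 2/3 ↦ 0  <
A = 0, B = 1 ↦ 0  <
A = 1/3, B = 0 ↦ 1/3  <
A = 1/3, B = 1/3 ↦ 1/3  <
A = 1/3, B = 2/3 ↦ 1/3  <
A = 1/3, B = 1 ↦ 1/3  <
A = 2/3, B = 0 ↦ 2/3  ≥
A = 2/3, B = 1/3 ↦ 2/3  ≥
A = 2/3, B = 2/3 ↦ 2/3  ≥
A = 2/3, B = 1 ↦ 2/3  ≥
A = 1, B = 0 ↦ 1  ≥
A = 1, B = 1/3 ↦ 1  ≥
A = 1, B = 2/3 ↦ 1  ≥
A = 1, B = 1 ↦ 1  ≥
So 8 of the 16 assignments meet the threshold.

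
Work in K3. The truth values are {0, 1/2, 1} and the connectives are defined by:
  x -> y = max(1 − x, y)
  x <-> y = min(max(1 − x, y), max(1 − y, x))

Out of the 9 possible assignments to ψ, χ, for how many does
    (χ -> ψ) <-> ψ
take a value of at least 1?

ψ = 0, χ = 0 ↦ 0  <
ψ = 0, χ = 1/2 ↦ 1/2  <
ψ = 0, χ = 1 ↦ 1  ≥
ψ = 1/2, χ = 0 ↦ 1/2  <
ψ = 1/2, χ = 1/2 ↦ 1/2  <
ψ = 1/2, χ = 1 ↦ 1/2  <
ψ = 1, χ = 0 ↦ 1  ≥
ψ = 1, χ = 1/2 ↦ 1  ≥
ψ = 1, χ = 1 ↦ 1  ≥
So 4 of the 9 assignments meet the threshold.

4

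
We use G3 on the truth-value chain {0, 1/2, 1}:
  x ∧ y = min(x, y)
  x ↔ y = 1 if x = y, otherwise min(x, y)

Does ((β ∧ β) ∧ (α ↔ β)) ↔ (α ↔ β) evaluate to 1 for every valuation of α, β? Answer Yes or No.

Counterexample: take α = 0, β = 0.
β ∧ β = 0 ∧ 0 = 0
α ↔ β = 0 ↔ 0 = 1
(β ∧ β) ∧ (α ↔ β) = 0 ∧ 1 = 0
((β ∧ β) ∧ (α ↔ β)) ↔ (α ↔ β) = 0 ↔ 1 = 0
This gives 0 ≠ 1.

No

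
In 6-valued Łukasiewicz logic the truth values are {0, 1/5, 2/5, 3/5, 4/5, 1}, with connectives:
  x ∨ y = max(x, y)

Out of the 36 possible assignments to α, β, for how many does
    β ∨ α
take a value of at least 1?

11

value 1: 11 assignments (counts)
value 4/5: 9 assignments
value 3/5: 7 assignments
value 2/5: 5 assignments
value 1/5: 3 assignments
value 0: 1 assignment
So 11 of the 36 assignments meet the threshold.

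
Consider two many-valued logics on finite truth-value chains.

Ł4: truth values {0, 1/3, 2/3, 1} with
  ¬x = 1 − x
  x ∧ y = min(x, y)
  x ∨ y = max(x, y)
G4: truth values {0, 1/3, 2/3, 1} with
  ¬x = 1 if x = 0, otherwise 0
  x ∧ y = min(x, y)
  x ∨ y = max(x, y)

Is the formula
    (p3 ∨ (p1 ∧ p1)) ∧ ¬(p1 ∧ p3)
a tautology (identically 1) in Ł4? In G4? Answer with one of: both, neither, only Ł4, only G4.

neither

In Ł4: at p1 = 0, p3 = 0 the value is 0 — not a tautology.
In G4: at p1 = 0, p3 = 0 the value is 0 — not a tautology.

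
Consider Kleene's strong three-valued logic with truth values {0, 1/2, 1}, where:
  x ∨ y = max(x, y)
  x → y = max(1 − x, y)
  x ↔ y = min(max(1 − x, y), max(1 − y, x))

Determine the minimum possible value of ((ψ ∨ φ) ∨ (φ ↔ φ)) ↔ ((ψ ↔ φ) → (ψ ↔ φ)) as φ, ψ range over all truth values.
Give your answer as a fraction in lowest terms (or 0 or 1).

1/2

Take φ = 0, ψ = 1/2:
ψ ∨ φ = 1/2 ∨ 0 = 1/2
φ ↔ φ = 0 ↔ 0 = 1
(ψ ∨ φ) ∨ (φ ↔ φ) = 1/2 ∨ 1 = 1
ψ ↔ φ = 1/2 ↔ 0 = 1/2
ψ ↔ φ = 1/2 ↔ 0 = 1/2
(ψ ↔ φ) → (ψ ↔ φ) = 1/2 → 1/2 = 1/2
((ψ ∨ φ) ∨ (φ ↔ φ)) ↔ ((ψ ↔ φ) → (ψ ↔ φ)) = 1 ↔ 1/2 = 1/2
No assignment yields a value below 1/2, so this is the minimum.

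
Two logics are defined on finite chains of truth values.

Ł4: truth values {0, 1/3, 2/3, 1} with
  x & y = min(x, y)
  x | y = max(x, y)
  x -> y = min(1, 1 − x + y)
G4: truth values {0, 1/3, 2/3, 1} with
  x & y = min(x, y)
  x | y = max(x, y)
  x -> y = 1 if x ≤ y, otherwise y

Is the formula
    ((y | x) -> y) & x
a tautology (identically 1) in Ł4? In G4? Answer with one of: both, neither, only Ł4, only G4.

In Ł4: at x = 0, y = 0 the value is 0 — not a tautology.
In G4: at x = 0, y = 0 the value is 0 — not a tautology.

neither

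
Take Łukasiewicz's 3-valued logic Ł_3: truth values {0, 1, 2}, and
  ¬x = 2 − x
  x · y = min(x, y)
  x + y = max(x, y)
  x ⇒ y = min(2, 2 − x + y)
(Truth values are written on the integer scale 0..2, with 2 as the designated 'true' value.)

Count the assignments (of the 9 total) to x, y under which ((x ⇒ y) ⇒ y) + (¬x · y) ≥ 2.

x = 0, y = 0 ↦ 0  <
x = 0, y = 1 ↦ 1  <
x = 0, y = 2 ↦ 2  ≥
x = 1, y = 0 ↦ 1  <
x = 1, y = 1 ↦ 1  <
x = 1, y = 2 ↦ 2  ≥
x = 2, y = 0 ↦ 2  ≥
x = 2, y = 1 ↦ 2  ≥
x = 2, y = 2 ↦ 2  ≥
So 5 of the 9 assignments meet the threshold.

5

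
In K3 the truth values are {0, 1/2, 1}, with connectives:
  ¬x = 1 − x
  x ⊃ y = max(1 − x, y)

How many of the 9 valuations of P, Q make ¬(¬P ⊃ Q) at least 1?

1

P = 0, Q = 0 ↦ 1  ≥
P = 0, Q = 1/2 ↦ 1/2  <
P = 0, Q = 1 ↦ 0  <
P = 1/2, Q = 0 ↦ 1/2  <
P = 1/2, Q = 1/2 ↦ 1/2  <
P = 1/2, Q = 1 ↦ 0  <
P = 1, Q = 0 ↦ 0  <
P = 1, Q = 1/2 ↦ 0  <
P = 1, Q = 1 ↦ 0  <
So 1 of the 9 assignments meets the threshold.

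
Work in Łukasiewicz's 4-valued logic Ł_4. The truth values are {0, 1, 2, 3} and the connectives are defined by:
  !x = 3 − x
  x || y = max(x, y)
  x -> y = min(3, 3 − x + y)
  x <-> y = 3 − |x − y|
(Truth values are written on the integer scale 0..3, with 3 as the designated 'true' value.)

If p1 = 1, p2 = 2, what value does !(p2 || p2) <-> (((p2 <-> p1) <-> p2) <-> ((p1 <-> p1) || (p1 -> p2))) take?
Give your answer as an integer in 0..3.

1

p2 || p2 = 2 || 2 = 2
!(p2 || p2) = !2 = 1
p2 <-> p1 = 2 <-> 1 = 2
(p2 <-> p1) <-> p2 = 2 <-> 2 = 3
p1 <-> p1 = 1 <-> 1 = 3
p1 -> p2 = 1 -> 2 = 3
(p1 <-> p1) || (p1 -> p2) = 3 || 3 = 3
((p2 <-> p1) <-> p2) <-> ((p1 <-> p1) || (p1 -> p2)) = 3 <-> 3 = 3
!(p2 || p2) <-> (((p2 <-> p1) <-> p2) <-> ((p1 <-> p1) || (p1 -> p2))) = 1 <-> 3 = 1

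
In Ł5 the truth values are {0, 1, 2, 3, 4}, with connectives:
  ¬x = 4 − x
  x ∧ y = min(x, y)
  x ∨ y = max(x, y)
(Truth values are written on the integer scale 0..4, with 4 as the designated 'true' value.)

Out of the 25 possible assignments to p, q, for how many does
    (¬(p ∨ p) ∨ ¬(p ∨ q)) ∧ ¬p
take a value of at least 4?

5

value 4: 5 assignments (counts)
value 3: 5 assignments
value 2: 5 assignments
value 1: 5 assignments
value 0: 5 assignments
So 5 of the 25 assignments meet the threshold.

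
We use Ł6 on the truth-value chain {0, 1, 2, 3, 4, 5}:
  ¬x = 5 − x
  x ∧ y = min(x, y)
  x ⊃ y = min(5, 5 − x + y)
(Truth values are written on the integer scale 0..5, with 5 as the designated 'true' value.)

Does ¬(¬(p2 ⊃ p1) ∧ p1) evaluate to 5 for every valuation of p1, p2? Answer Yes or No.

Counterexample: take p1 = 1, p2 = 2.
p2 ⊃ p1 = 2 ⊃ 1 = 4
¬(p2 ⊃ p1) = ¬4 = 1
¬(p2 ⊃ p1) ∧ p1 = 1 ∧ 1 = 1
¬(¬(p2 ⊃ p1) ∧ p1) = ¬1 = 4
This gives 4 ≠ 5.

No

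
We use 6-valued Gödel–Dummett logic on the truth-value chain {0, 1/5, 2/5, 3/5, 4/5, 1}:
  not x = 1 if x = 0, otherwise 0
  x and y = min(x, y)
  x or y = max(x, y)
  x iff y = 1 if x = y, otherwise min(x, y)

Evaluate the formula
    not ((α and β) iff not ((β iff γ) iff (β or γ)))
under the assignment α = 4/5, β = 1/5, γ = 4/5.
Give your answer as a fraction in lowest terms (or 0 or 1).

α and β = 4/5 and 1/5 = 1/5
β iff γ = 1/5 iff 4/5 = 1/5
β or γ = 1/5 or 4/5 = 4/5
(β iff γ) iff (β or γ) = 1/5 iff 4/5 = 1/5
not ((β iff γ) iff (β or γ)) = not 1/5 = 0
(α and β) iff not ((β iff γ) iff (β or γ)) = 1/5 iff 0 = 0
not ((α and β) iff not ((β iff γ) iff (β or γ))) = not 0 = 1

1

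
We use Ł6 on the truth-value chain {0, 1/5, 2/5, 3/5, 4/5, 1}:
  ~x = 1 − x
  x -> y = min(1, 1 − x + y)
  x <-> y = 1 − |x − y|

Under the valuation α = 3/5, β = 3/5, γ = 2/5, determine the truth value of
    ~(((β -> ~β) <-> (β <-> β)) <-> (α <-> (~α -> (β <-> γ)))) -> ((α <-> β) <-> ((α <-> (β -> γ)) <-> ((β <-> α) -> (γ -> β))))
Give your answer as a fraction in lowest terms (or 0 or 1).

1

~β = ~3/5 = 2/5
β -> ~β = 3/5 -> 2/5 = 4/5
β <-> β = 3/5 <-> 3/5 = 1
(β -> ~β) <-> (β <-> β) = 4/5 <-> 1 = 4/5
~α = ~3/5 = 2/5
β <-> γ = 3/5 <-> 2/5 = 4/5
~α -> (β <-> γ) = 2/5 -> 4/5 = 1
α <-> (~α -> (β <-> γ)) = 3/5 <-> 1 = 3/5
((β -> ~β) <-> (β <-> β)) <-> (α <-> (~α -> (β <-> γ))) = 4/5 <-> 3/5 = 4/5
~(((β -> ~β) <-> (β <-> β)) <-> (α <-> (~α -> (β <-> γ)))) = ~4/5 = 1/5
α <-> β = 3/5 <-> 3/5 = 1
β -> γ = 3/5 -> 2/5 = 4/5
α <-> (β -> γ) = 3/5 <-> 4/5 = 4/5
β <-> α = 3/5 <-> 3/5 = 1
γ -> β = 2/5 -> 3/5 = 1
(β <-> α) -> (γ -> β) = 1 -> 1 = 1
(α <-> (β -> γ)) <-> ((β <-> α) -> (γ -> β)) = 4/5 <-> 1 = 4/5
(α <-> β) <-> ((α <-> (β -> γ)) <-> ((β <-> α) -> (γ -> β))) = 1 <-> 4/5 = 4/5
~(((β -> ~β) <-> (β <-> β)) <-> (α <-> (~α -> (β <-> γ)))) -> ((α <-> β) <-> ((α <-> (β -> γ)) <-> ((β <-> α) -> (γ -> β)))) = 1/5 -> 4/5 = 1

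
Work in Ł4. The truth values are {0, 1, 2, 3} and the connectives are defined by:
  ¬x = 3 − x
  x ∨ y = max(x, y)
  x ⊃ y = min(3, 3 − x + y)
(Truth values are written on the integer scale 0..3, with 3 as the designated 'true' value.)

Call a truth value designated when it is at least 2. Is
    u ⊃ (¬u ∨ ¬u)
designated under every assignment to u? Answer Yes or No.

Counterexample: take u = 3.
¬u = ¬3 = 0
¬u = ¬3 = 0
¬u ∨ ¬u = 0 ∨ 0 = 0
u ⊃ (¬u ∨ ¬u) = 3 ⊃ 0 = 0
This gives 0, which is below 2.

No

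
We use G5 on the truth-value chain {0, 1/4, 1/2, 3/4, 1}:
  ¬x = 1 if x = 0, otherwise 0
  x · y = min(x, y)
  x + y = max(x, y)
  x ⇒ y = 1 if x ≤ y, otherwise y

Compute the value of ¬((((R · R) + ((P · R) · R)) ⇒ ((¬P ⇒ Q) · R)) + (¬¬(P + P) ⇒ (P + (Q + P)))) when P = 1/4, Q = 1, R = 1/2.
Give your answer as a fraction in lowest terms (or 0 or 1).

0

R · R = 1/2 · 1/2 = 1/2
P · R = 1/4 · 1/2 = 1/4
(P · R) · R = 1/4 · 1/2 = 1/4
(R · R) + ((P · R) · R) = 1/2 + 1/4 = 1/2
¬P = ¬1/4 = 0
¬P ⇒ Q = 0 ⇒ 1 = 1
(¬P ⇒ Q) · R = 1 · 1/2 = 1/2
((R · R) + ((P · R) · R)) ⇒ ((¬P ⇒ Q) · R) = 1/2 ⇒ 1/2 = 1
P + P = 1/4 + 1/4 = 1/4
¬(P + P) = ¬1/4 = 0
¬¬(P + P) = ¬0 = 1
Q + P = 1 + 1/4 = 1
P + (Q + P) = 1/4 + 1 = 1
¬¬(P + P) ⇒ (P + (Q + P)) = 1 ⇒ 1 = 1
(((R · R) + ((P · R) · R)) ⇒ ((¬P ⇒ Q) · R)) + (¬¬(P + P) ⇒ (P + (Q + P))) = 1 + 1 = 1
¬((((R · R) + ((P · R) · R)) ⇒ ((¬P ⇒ Q) · R)) + (¬¬(P + P) ⇒ (P + (Q + P)))) = ¬1 = 0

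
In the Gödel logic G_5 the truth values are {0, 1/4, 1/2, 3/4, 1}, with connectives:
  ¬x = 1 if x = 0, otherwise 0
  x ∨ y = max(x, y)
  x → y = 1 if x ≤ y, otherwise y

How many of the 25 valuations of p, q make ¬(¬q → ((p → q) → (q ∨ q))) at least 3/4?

value 1: 1 assignment (counts)
value 0: 24 assignments
So 1 of the 25 assignments meets the threshold.

1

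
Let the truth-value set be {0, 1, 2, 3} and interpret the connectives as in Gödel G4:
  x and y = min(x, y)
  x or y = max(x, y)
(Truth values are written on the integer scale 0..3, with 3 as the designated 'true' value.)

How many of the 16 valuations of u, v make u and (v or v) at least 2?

u = 0, v = 0 ↦ 0  <
u = 0, v = 1 ↦ 0  <
u = 0, v = 2 ↦ 0  <
u = 0, v = 3 ↦ 0  <
u = 1, v = 0 ↦ 0  <
u = 1, v = 1 ↦ 1  <
u = 1, v = 2 ↦ 1  <
u = 1, v = 3 ↦ 1  <
u = 2, v = 0 ↦ 0  <
u = 2, v = 1 ↦ 1  <
u = 2, v = 2 ↦ 2  ≥
u = 2, v = 3 ↦ 2  ≥
u = 3, v = 0 ↦ 0  <
u = 3, v = 1 ↦ 1  <
u = 3, v = 2 ↦ 2  ≥
u = 3, v = 3 ↦ 3  ≥
So 4 of the 16 assignments meet the threshold.

4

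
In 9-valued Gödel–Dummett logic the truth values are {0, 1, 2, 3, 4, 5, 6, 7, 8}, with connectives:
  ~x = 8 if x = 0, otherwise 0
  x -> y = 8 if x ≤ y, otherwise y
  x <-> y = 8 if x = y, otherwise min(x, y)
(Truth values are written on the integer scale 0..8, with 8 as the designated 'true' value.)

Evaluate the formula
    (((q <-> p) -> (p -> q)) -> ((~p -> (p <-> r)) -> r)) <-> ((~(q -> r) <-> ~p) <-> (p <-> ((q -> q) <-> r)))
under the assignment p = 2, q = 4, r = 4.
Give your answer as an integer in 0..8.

q <-> p = 4 <-> 2 = 2
p -> q = 2 -> 4 = 8
(q <-> p) -> (p -> q) = 2 -> 8 = 8
~p = ~2 = 0
p <-> r = 2 <-> 4 = 2
~p -> (p <-> r) = 0 -> 2 = 8
(~p -> (p <-> r)) -> r = 8 -> 4 = 4
((q <-> p) -> (p -> q)) -> ((~p -> (p <-> r)) -> r) = 8 -> 4 = 4
q -> r = 4 -> 4 = 8
~(q -> r) = ~8 = 0
~p = ~2 = 0
~(q -> r) <-> ~p = 0 <-> 0 = 8
q -> q = 4 -> 4 = 8
(q -> q) <-> r = 8 <-> 4 = 4
p <-> ((q -> q) <-> r) = 2 <-> 4 = 2
(~(q -> r) <-> ~p) <-> (p <-> ((q -> q) <-> r)) = 8 <-> 2 = 2
(((q <-> p) -> (p -> q)) -> ((~p -> (p <-> r)) -> r)) <-> ((~(q -> r) <-> ~p) <-> (p <-> ((q -> q) <-> r))) = 4 <-> 2 = 2

2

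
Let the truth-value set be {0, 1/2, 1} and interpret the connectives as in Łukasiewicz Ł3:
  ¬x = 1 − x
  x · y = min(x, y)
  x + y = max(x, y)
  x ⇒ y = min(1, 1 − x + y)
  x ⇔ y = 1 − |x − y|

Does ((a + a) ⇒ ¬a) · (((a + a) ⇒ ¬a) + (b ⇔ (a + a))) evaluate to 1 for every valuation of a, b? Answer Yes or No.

Counterexample: take a = 1, b = 0.
a + a = 1 + 1 = 1
¬a = ¬1 = 0
(a + a) ⇒ ¬a = 1 ⇒ 0 = 0
a + a = 1 + 1 = 1
b ⇔ (a + a) = 0 ⇔ 1 = 0
((a + a) ⇒ ¬a) + (b ⇔ (a + a)) = 0 + 0 = 0
((a + a) ⇒ ¬a) · (((a + a) ⇒ ¬a) + (b ⇔ (a + a))) = 0 · 0 = 0
This gives 0 ≠ 1.

No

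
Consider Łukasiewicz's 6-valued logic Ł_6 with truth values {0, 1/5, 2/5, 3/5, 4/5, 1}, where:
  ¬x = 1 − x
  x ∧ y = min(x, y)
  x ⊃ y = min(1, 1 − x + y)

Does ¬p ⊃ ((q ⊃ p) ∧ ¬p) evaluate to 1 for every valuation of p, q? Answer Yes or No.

No

Counterexample: take p = 0, q = 1/5.
¬p = ¬0 = 1
q ⊃ p = 1/5 ⊃ 0 = 4/5
¬p = ¬0 = 1
(q ⊃ p) ∧ ¬p = 4/5 ∧ 1 = 4/5
¬p ⊃ ((q ⊃ p) ∧ ¬p) = 1 ⊃ 4/5 = 4/5
This gives 4/5 ≠ 1.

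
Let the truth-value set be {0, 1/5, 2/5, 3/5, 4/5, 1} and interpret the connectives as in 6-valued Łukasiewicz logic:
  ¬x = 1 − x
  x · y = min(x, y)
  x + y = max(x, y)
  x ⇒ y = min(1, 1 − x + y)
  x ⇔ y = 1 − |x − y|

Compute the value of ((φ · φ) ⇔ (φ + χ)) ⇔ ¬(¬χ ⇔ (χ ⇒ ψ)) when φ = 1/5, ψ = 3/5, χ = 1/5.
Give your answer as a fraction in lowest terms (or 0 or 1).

1/5

φ · φ = 1/5 · 1/5 = 1/5
φ + χ = 1/5 + 1/5 = 1/5
(φ · φ) ⇔ (φ + χ) = 1/5 ⇔ 1/5 = 1
¬χ = ¬1/5 = 4/5
χ ⇒ ψ = 1/5 ⇒ 3/5 = 1
¬χ ⇔ (χ ⇒ ψ) = 4/5 ⇔ 1 = 4/5
¬(¬χ ⇔ (χ ⇒ ψ)) = ¬4/5 = 1/5
((φ · φ) ⇔ (φ + χ)) ⇔ ¬(¬χ ⇔ (χ ⇒ ψ)) = 1 ⇔ 1/5 = 1/5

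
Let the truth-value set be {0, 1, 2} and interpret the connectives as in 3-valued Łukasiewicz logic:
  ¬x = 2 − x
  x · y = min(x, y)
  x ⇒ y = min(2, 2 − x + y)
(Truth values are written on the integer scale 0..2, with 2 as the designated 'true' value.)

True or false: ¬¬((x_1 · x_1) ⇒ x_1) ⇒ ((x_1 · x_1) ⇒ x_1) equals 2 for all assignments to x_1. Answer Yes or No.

x_1 = 0 ↦ 2
x_1 = 1 ↦ 2
x_1 = 2 ↦ 2
Every assignment gives a value ≥ 2.

Yes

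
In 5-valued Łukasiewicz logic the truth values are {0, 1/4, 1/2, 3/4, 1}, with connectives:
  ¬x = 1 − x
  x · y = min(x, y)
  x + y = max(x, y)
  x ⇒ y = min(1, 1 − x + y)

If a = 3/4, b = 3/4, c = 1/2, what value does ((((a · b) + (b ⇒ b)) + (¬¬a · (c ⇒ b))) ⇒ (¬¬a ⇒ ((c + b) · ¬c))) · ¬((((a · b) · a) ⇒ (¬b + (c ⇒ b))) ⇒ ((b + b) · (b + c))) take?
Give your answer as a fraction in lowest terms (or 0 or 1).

1/4

a · b = 3/4 · 3/4 = 3/4
b ⇒ b = 3/4 ⇒ 3/4 = 1
(a · b) + (b ⇒ b) = 3/4 + 1 = 1
¬a = ¬3/4 = 1/4
¬¬a = ¬1/4 = 3/4
c ⇒ b = 1/2 ⇒ 3/4 = 1
¬¬a · (c ⇒ b) = 3/4 · 1 = 3/4
((a · b) + (b ⇒ b)) + (¬¬a · (c ⇒ b)) = 1 + 3/4 = 1
¬a = ¬3/4 = 1/4
¬¬a = ¬1/4 = 3/4
c + b = 1/2 + 3/4 = 3/4
¬c = ¬1/2 = 1/2
(c + b) · ¬c = 3/4 · 1/2 = 1/2
¬¬a ⇒ ((c + b) · ¬c) = 3/4 ⇒ 1/2 = 3/4
(((a · b) + (b ⇒ b)) + (¬¬a · (c ⇒ b))) ⇒ (¬¬a ⇒ ((c + b) · ¬c)) = 1 ⇒ 3/4 = 3/4
a · b = 3/4 · 3/4 = 3/4
(a · b) · a = 3/4 · 3/4 = 3/4
¬b = ¬3/4 = 1/4
c ⇒ b = 1/2 ⇒ 3/4 = 1
¬b + (c ⇒ b) = 1/4 + 1 = 1
((a · b) · a) ⇒ (¬b + (c ⇒ b)) = 3/4 ⇒ 1 = 1
b + b = 3/4 + 3/4 = 3/4
b + c = 3/4 + 1/2 = 3/4
(b + b) · (b + c) = 3/4 · 3/4 = 3/4
(((a · b) · a) ⇒ (¬b + (c ⇒ b))) ⇒ ((b + b) · (b + c)) = 1 ⇒ 3/4 = 3/4
¬((((a · b) · a) ⇒ (¬b + (c ⇒ b))) ⇒ ((b + b) · (b + c))) = ¬3/4 = 1/4
((((a · b) + (b ⇒ b)) + (¬¬a · (c ⇒ b))) ⇒ (¬¬a ⇒ ((c + b) · ¬c))) · ¬((((a · b) · a) ⇒ (¬b + (c ⇒ b))) ⇒ ((b + b) · (b + c))) = 3/4 · 1/4 = 1/4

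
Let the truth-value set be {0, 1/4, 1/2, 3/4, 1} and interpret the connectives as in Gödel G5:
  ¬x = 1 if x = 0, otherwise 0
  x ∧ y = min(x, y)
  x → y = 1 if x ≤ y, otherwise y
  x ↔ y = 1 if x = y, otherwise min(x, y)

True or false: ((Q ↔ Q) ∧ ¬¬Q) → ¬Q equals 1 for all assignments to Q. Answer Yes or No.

Counterexample: take Q = 1/4.
Q ↔ Q = 1/4 ↔ 1/4 = 1
¬Q = ¬1/4 = 0
¬¬Q = ¬0 = 1
(Q ↔ Q) ∧ ¬¬Q = 1 ∧ 1 = 1
¬Q = ¬1/4 = 0
((Q ↔ Q) ∧ ¬¬Q) → ¬Q = 1 → 0 = 0
This gives 0 ≠ 1.

No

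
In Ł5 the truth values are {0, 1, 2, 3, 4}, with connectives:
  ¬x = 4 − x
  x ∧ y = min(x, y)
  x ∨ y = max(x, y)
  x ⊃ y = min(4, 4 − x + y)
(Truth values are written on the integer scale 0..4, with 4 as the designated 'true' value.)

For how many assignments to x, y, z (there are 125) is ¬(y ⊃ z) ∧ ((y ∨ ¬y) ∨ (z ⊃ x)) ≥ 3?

value 4: 5 assignments (counts)
value 3: 10 assignments (counts)
value 2: 15 assignments
value 1: 20 assignments
value 0: 75 assignments
So 15 of the 125 assignments meet the threshold.

15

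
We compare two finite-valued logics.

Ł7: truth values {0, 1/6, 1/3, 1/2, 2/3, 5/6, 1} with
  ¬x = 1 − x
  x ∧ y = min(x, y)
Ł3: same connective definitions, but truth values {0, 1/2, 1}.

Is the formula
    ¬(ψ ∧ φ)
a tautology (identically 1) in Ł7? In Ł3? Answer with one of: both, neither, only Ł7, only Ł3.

In Ł7: at φ = 1/6, ψ = 1/6 the value is 5/6 — not a tautology.
In Ł3: at φ = 1/2, ψ = 1/2 the value is 1/2 — not a tautology.

neither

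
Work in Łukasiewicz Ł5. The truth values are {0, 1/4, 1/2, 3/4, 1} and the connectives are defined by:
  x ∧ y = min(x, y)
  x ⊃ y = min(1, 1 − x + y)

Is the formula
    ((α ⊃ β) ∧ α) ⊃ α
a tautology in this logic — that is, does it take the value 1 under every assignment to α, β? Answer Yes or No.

Yes

At α = 3/4, β = 3/4, for instance:
α ⊃ β = 3/4 ⊃ 3/4 = 1
(α ⊃ β) ∧ α = 1 ∧ 3/4 = 3/4
((α ⊃ β) ∧ α) ⊃ α = 3/4 ⊃ 3/4 = 1
and checking the remaining 24 assignments likewise gives ≥ 1 in every case.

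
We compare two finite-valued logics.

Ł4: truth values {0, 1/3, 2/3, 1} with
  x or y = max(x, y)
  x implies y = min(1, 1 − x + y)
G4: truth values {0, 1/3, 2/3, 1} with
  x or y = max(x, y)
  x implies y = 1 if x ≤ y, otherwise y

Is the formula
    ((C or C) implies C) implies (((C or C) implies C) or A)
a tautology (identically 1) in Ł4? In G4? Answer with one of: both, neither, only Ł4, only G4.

both

In Ł4: every assignment gives 1 — tautology.
In G4: every assignment gives 1 — tautology.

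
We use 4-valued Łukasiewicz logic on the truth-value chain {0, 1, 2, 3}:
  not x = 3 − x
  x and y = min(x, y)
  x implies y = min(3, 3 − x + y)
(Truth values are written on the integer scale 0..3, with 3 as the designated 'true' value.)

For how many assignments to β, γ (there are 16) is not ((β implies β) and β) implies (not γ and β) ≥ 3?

β = 0, γ = 0 ↦ 0  <
β = 0, γ = 1 ↦ 0  <
β = 0, γ = 2 ↦ 0  <
β = 0, γ = 3 ↦ 0  <
β = 1, γ = 0 ↦ 2  <
β = 1, γ = 1 ↦ 2  <
β = 1, γ = 2 ↦ 2  <
β = 1, γ = 3 ↦ 1  <
β = 2, γ = 0 ↦ 3  ≥
β = 2, γ = 1 ↦ 3  ≥
β = 2, γ = 2 ↦ 3  ≥
β = 2, γ = 3 ↦ 2  <
β = 3, γ = 0 ↦ 3  ≥
β = 3, γ = 1 ↦ 3  ≥
β = 3, γ = 2 ↦ 3  ≥
β = 3, γ = 3 ↦ 3  ≥
So 7 of the 16 assignments meet the threshold.

7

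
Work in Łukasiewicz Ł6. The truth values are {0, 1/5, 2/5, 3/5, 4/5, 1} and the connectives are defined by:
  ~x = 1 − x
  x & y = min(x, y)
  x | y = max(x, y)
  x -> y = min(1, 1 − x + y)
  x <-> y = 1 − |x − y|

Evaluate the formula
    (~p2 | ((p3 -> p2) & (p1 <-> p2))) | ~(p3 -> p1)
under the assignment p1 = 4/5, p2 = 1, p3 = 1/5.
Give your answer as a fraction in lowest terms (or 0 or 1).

4/5

~p2 = ~1 = 0
p3 -> p2 = 1/5 -> 1 = 1
p1 <-> p2 = 4/5 <-> 1 = 4/5
(p3 -> p2) & (p1 <-> p2) = 1 & 4/5 = 4/5
~p2 | ((p3 -> p2) & (p1 <-> p2)) = 0 | 4/5 = 4/5
p3 -> p1 = 1/5 -> 4/5 = 1
~(p3 -> p1) = ~1 = 0
(~p2 | ((p3 -> p2) & (p1 <-> p2))) | ~(p3 -> p1) = 4/5 | 0 = 4/5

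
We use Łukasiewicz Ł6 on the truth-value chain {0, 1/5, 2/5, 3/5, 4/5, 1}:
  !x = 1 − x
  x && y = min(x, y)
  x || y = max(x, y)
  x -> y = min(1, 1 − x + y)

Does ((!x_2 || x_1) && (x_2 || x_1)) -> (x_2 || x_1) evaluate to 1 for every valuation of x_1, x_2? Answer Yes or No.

At x_1 = 2/5, x_2 = 1, for instance:
!x_2 = !1 = 0
!x_2 || x_1 = 0 || 2/5 = 2/5
x_2 || x_1 = 1 || 2/5 = 1
(!x_2 || x_1) && (x_2 || x_1) = 2/5 && 1 = 2/5
((!x_2 || x_1) && (x_2 || x_1)) -> (x_2 || x_1) = 2/5 -> 1 = 1
and checking the remaining 35 assignments likewise gives ≥ 1 in every case.

Yes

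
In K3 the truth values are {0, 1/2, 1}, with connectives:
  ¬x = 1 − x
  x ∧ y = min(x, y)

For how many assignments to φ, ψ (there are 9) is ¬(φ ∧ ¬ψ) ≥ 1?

φ = 0, ψ = 0 ↦ 1  ≥
φ = 0, ψ = 1/2 ↦ 1  ≥
φ = 0, ψ = 1 ↦ 1  ≥
φ = 1/2, ψ = 0 ↦ 1/2  <
φ = 1/2, ψ = 1/2 ↦ 1/2  <
φ = 1/2, ψ = 1 ↦ 1  ≥
φ = 1, ψ = 0 ↦ 0  <
φ = 1, ψ = 1/2 ↦ 1/2  <
φ = 1, ψ = 1 ↦ 1  ≥
So 5 of the 9 assignments meet the threshold.

5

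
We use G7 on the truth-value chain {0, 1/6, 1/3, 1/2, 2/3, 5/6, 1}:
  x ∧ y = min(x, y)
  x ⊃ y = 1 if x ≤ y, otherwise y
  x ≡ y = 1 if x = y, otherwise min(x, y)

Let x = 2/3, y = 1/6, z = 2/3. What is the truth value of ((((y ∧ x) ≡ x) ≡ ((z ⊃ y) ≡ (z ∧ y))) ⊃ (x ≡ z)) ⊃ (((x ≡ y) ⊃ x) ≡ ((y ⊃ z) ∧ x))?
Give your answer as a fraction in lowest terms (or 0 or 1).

y ∧ x = 1/6 ∧ 2/3 = 1/6
(y ∧ x) ≡ x = 1/6 ≡ 2/3 = 1/6
z ⊃ y = 2/3 ⊃ 1/6 = 1/6
z ∧ y = 2/3 ∧ 1/6 = 1/6
(z ⊃ y) ≡ (z ∧ y) = 1/6 ≡ 1/6 = 1
((y ∧ x) ≡ x) ≡ ((z ⊃ y) ≡ (z ∧ y)) = 1/6 ≡ 1 = 1/6
x ≡ z = 2/3 ≡ 2/3 = 1
(((y ∧ x) ≡ x) ≡ ((z ⊃ y) ≡ (z ∧ y))) ⊃ (x ≡ z) = 1/6 ⊃ 1 = 1
x ≡ y = 2/3 ≡ 1/6 = 1/6
(x ≡ y) ⊃ x = 1/6 ⊃ 2/3 = 1
y ⊃ z = 1/6 ⊃ 2/3 = 1
(y ⊃ z) ∧ x = 1 ∧ 2/3 = 2/3
((x ≡ y) ⊃ x) ≡ ((y ⊃ z) ∧ x) = 1 ≡ 2/3 = 2/3
((((y ∧ x) ≡ x) ≡ ((z ⊃ y) ≡ (z ∧ y))) ⊃ (x ≡ z)) ⊃ (((x ≡ y) ⊃ x) ≡ ((y ⊃ z) ∧ x)) = 1 ⊃ 2/3 = 2/3

2/3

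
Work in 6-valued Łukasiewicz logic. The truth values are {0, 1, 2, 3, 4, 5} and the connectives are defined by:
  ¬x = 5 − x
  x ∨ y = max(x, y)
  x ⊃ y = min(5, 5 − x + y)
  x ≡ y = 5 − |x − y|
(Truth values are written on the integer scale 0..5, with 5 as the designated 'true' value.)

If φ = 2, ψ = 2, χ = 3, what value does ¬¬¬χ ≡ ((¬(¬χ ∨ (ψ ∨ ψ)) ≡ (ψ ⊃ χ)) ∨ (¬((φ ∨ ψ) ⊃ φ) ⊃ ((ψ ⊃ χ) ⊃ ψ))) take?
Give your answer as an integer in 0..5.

2

¬χ = ¬3 = 2
¬¬χ = ¬2 = 3
¬¬¬χ = ¬3 = 2
¬χ = ¬3 = 2
ψ ∨ ψ = 2 ∨ 2 = 2
¬χ ∨ (ψ ∨ ψ) = 2 ∨ 2 = 2
¬(¬χ ∨ (ψ ∨ ψ)) = ¬2 = 3
ψ ⊃ χ = 2 ⊃ 3 = 5
¬(¬χ ∨ (ψ ∨ ψ)) ≡ (ψ ⊃ χ) = 3 ≡ 5 = 3
φ ∨ ψ = 2 ∨ 2 = 2
(φ ∨ ψ) ⊃ φ = 2 ⊃ 2 = 5
¬((φ ∨ ψ) ⊃ φ) = ¬5 = 0
ψ ⊃ χ = 2 ⊃ 3 = 5
(ψ ⊃ χ) ⊃ ψ = 5 ⊃ 2 = 2
¬((φ ∨ ψ) ⊃ φ) ⊃ ((ψ ⊃ χ) ⊃ ψ) = 0 ⊃ 2 = 5
(¬(¬χ ∨ (ψ ∨ ψ)) ≡ (ψ ⊃ χ)) ∨ (¬((φ ∨ ψ) ⊃ φ) ⊃ ((ψ ⊃ χ) ⊃ ψ)) = 3 ∨ 5 = 5
¬¬¬χ ≡ ((¬(¬χ ∨ (ψ ∨ ψ)) ≡ (ψ ⊃ χ)) ∨ (¬((φ ∨ ψ) ⊃ φ) ⊃ ((ψ ⊃ χ) ⊃ ψ))) = 2 ≡ 5 = 2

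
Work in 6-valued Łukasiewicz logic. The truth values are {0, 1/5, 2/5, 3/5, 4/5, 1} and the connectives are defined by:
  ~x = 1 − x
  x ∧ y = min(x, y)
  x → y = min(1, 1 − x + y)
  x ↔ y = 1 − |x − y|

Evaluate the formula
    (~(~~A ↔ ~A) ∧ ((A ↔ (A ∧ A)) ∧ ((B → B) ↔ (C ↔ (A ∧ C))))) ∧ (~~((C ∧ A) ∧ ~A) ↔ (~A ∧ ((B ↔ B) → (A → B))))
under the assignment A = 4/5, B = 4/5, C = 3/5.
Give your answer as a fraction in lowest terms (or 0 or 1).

~A = ~4/5 = 1/5
~~A = ~1/5 = 4/5
~A = ~4/5 = 1/5
~~A ↔ ~A = 4/5 ↔ 1/5 = 2/5
~(~~A ↔ ~A) = ~2/5 = 3/5
A ∧ A = 4/5 ∧ 4/5 = 4/5
A ↔ (A ∧ A) = 4/5 ↔ 4/5 = 1
B → B = 4/5 → 4/5 = 1
A ∧ C = 4/5 ∧ 3/5 = 3/5
C ↔ (A ∧ C) = 3/5 ↔ 3/5 = 1
(B → B) ↔ (C ↔ (A ∧ C)) = 1 ↔ 1 = 1
(A ↔ (A ∧ A)) ∧ ((B → B) ↔ (C ↔ (A ∧ C))) = 1 ∧ 1 = 1
~(~~A ↔ ~A) ∧ ((A ↔ (A ∧ A)) ∧ ((B → B) ↔ (C ↔ (A ∧ C)))) = 3/5 ∧ 1 = 3/5
C ∧ A = 3/5 ∧ 4/5 = 3/5
~A = ~4/5 = 1/5
(C ∧ A) ∧ ~A = 3/5 ∧ 1/5 = 1/5
~((C ∧ A) ∧ ~A) = ~1/5 = 4/5
~~((C ∧ A) ∧ ~A) = ~4/5 = 1/5
~A = ~4/5 = 1/5
B ↔ B = 4/5 ↔ 4/5 = 1
A → B = 4/5 → 4/5 = 1
(B ↔ B) → (A → B) = 1 → 1 = 1
~A ∧ ((B ↔ B) → (A → B)) = 1/5 ∧ 1 = 1/5
~~((C ∧ A) ∧ ~A) ↔ (~A ∧ ((B ↔ B) → (A → B))) = 1/5 ↔ 1/5 = 1
(~(~~A ↔ ~A) ∧ ((A ↔ (A ∧ A)) ∧ ((B → B) ↔ (C ↔ (A ∧ C))))) ∧ (~~((C ∧ A) ∧ ~A) ↔ (~A ∧ ((B ↔ B) → (A → B)))) = 3/5 ∧ 1 = 3/5

3/5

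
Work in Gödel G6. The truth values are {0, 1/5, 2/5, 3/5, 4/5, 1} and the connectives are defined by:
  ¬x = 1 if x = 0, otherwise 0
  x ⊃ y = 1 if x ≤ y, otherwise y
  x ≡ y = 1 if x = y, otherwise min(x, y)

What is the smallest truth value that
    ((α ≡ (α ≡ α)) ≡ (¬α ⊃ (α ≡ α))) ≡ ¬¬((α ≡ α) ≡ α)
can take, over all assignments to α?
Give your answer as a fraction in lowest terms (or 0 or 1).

1/5

Take α = 1/5:
α ≡ α = 1/5 ≡ 1/5 = 1
α ≡ (α ≡ α) = 1/5 ≡ 1 = 1/5
¬α = ¬1/5 = 0
α ≡ α = 1/5 ≡ 1/5 = 1
¬α ⊃ (α ≡ α) = 0 ⊃ 1 = 1
(α ≡ (α ≡ α)) ≡ (¬α ⊃ (α ≡ α)) = 1/5 ≡ 1 = 1/5
α ≡ α = 1/5 ≡ 1/5 = 1
(α ≡ α) ≡ α = 1 ≡ 1/5 = 1/5
¬((α ≡ α) ≡ α) = ¬1/5 = 0
¬¬((α ≡ α) ≡ α) = ¬0 = 1
((α ≡ (α ≡ α)) ≡ (¬α ⊃ (α ≡ α))) ≡ ¬¬((α ≡ α) ≡ α) = 1/5 ≡ 1 = 1/5
No assignment yields a value below 1/5, so this is the minimum.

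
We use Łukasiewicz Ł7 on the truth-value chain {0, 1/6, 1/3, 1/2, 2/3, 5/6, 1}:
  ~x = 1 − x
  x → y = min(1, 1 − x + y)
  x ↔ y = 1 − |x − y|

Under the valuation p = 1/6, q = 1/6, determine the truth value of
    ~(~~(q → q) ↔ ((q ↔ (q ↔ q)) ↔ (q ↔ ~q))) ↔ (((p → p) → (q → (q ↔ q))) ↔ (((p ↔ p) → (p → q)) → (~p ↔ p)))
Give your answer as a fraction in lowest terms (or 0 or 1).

5/6

q → q = 1/6 → 1/6 = 1
~(q → q) = ~1 = 0
~~(q → q) = ~0 = 1
q ↔ q = 1/6 ↔ 1/6 = 1
q ↔ (q ↔ q) = 1/6 ↔ 1 = 1/6
~q = ~1/6 = 5/6
q ↔ ~q = 1/6 ↔ 5/6 = 1/3
(q ↔ (q ↔ q)) ↔ (q ↔ ~q) = 1/6 ↔ 1/3 = 5/6
~~(q → q) ↔ ((q ↔ (q ↔ q)) ↔ (q ↔ ~q)) = 1 ↔ 5/6 = 5/6
~(~~(q → q) ↔ ((q ↔ (q ↔ q)) ↔ (q ↔ ~q))) = ~5/6 = 1/6
p → p = 1/6 → 1/6 = 1
q ↔ q = 1/6 ↔ 1/6 = 1
q → (q ↔ q) = 1/6 → 1 = 1
(p → p) → (q → (q ↔ q)) = 1 → 1 = 1
p ↔ p = 1/6 ↔ 1/6 = 1
p → q = 1/6 → 1/6 = 1
(p ↔ p) → (p → q) = 1 → 1 = 1
~p = ~1/6 = 5/6
~p ↔ p = 5/6 ↔ 1/6 = 1/3
((p ↔ p) → (p → q)) → (~p ↔ p) = 1 → 1/3 = 1/3
((p → p) → (q → (q ↔ q))) ↔ (((p ↔ p) → (p → q)) → (~p ↔ p)) = 1 ↔ 1/3 = 1/3
~(~~(q → q) ↔ ((q ↔ (q ↔ q)) ↔ (q ↔ ~q))) ↔ (((p → p) → (q → (q ↔ q))) ↔ (((p ↔ p) → (p → q)) → (~p ↔ p))) = 1/6 ↔ 1/3 = 5/6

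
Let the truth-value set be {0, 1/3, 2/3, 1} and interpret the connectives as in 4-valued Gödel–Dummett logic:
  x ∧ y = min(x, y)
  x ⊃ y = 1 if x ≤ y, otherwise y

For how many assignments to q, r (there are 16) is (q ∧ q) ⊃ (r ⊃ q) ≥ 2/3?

q = 0, r = 0 ↦ 1  ≥
q = 0, r = 1/3 ↦ 1  ≥
q = 0, r = 2/3 ↦ 1  ≥
q = 0, r = 1 ↦ 1  ≥
q = 1/3, r = 0 ↦ 1  ≥
q = 1/3, r = 1/3 ↦ 1  ≥
q = 1/3, r = 2/3 ↦ 1  ≥
q = 1/3, r = 1 ↦ 1  ≥
q = 2/3, r = 0 ↦ 1  ≥
q = 2/3, r = 1/3 ↦ 1  ≥
q = 2/3, r = 2/3 ↦ 1  ≥
q = 2/3, r = 1 ↦ 1  ≥
q = 1, r = 0 ↦ 1  ≥
q = 1, r = 1/3 ↦ 1  ≥
q = 1, r = 2/3 ↦ 1  ≥
q = 1, r = 1 ↦ 1  ≥
So 16 of the 16 assignments meet the threshold.

16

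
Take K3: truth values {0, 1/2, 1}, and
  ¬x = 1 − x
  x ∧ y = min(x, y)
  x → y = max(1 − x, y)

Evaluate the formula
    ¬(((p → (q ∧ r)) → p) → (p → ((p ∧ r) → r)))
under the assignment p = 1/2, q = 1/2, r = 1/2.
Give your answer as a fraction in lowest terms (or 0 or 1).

q ∧ r = 1/2 ∧ 1/2 = 1/2
p → (q ∧ r) = 1/2 → 1/2 = 1/2
(p → (q ∧ r)) → p = 1/2 → 1/2 = 1/2
p ∧ r = 1/2 ∧ 1/2 = 1/2
(p ∧ r) → r = 1/2 → 1/2 = 1/2
p → ((p ∧ r) → r) = 1/2 → 1/2 = 1/2
((p → (q ∧ r)) → p) → (p → ((p ∧ r) → r)) = 1/2 → 1/2 = 1/2
¬(((p → (q ∧ r)) → p) → (p → ((p ∧ r) → r))) = ¬1/2 = 1/2

1/2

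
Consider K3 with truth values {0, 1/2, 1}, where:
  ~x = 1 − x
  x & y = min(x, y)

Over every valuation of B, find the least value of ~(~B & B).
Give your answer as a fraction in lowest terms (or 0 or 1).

Take B = 1/2:
~B = ~1/2 = 1/2
~B & B = 1/2 & 1/2 = 1/2
~(~B & B) = ~1/2 = 1/2
No assignment yields a value below 1/2, so this is the minimum.

1/2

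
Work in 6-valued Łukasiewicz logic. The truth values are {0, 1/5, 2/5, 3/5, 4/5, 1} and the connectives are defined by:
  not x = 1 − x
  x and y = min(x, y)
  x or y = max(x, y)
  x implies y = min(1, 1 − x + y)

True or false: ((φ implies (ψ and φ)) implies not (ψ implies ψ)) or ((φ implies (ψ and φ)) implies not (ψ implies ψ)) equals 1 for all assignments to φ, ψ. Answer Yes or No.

Counterexample: take φ = 0, ψ = 0.
ψ and φ = 0 and 0 = 0
φ implies (ψ and φ) = 0 implies 0 = 1
ψ implies ψ = 0 implies 0 = 1
not (ψ implies ψ) = not 1 = 0
(φ implies (ψ and φ)) implies not (ψ implies ψ) = 1 implies 0 = 0
ψ and φ = 0 and 0 = 0
φ implies (ψ and φ) = 0 implies 0 = 1
ψ implies ψ = 0 implies 0 = 1
not (ψ implies ψ) = not 1 = 0
(φ implies (ψ and φ)) implies not (ψ implies ψ) = 1 implies 0 = 0
((φ implies (ψ and φ)) implies not (ψ implies ψ)) or ((φ implies (ψ and φ)) implies not (ψ implies ψ)) = 0 or 0 = 0
This gives 0 ≠ 1.

No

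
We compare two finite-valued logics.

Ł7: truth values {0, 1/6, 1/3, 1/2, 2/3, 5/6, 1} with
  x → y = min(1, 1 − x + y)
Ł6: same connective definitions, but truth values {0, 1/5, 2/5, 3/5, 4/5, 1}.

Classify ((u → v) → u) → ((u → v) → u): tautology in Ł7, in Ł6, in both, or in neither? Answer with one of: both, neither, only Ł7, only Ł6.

In Ł7: every assignment gives 1 — tautology.
In Ł6: every assignment gives 1 — tautology.

both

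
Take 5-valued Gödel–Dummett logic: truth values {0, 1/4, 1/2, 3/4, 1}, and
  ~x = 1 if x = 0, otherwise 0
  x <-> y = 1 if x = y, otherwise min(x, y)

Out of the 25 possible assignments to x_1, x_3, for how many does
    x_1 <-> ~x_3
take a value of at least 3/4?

value 1: 5 assignments (counts)
value 3/4: 1 assignment (counts)
value 1/2: 1 assignment
value 1/4: 1 assignment
value 0: 17 assignments
So 6 of the 25 assignments meet the threshold.

6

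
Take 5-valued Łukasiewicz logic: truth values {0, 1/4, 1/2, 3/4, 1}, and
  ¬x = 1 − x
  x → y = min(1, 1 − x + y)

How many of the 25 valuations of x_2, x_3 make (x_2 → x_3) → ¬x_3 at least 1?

value 1: 9 assignments (counts)
value 3/4: 3 assignments
value 1/2: 4 assignments
value 1/4: 4 assignments
value 0: 5 assignments
So 9 of the 25 assignments meet the threshold.

9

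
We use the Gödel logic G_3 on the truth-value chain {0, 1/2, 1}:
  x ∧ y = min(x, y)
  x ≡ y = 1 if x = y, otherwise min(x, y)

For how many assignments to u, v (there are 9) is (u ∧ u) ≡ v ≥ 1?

3

u = 0, v = 0 ↦ 1  ≥
u = 0, v = 1/2 ↦ 0  <
u = 0, v = 1 ↦ 0  <
u = 1/2, v = 0 ↦ 0  <
u = 1/2, v = 1/2 ↦ 1  ≥
u = 1/2, v = 1 ↦ 1/2  <
u = 1, v = 0 ↦ 0  <
u = 1, v = 1/2 ↦ 1/2  <
u = 1, v = 1 ↦ 1  ≥
So 3 of the 9 assignments meet the threshold.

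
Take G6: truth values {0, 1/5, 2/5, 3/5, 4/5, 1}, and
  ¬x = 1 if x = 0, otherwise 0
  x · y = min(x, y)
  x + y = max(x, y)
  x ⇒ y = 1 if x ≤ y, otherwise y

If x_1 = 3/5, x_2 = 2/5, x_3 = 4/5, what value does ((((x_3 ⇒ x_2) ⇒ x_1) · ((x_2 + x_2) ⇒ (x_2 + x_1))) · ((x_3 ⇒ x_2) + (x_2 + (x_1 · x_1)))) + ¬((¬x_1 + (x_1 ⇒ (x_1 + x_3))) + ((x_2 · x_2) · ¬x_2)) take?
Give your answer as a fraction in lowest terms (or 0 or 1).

3/5

x_3 ⇒ x_2 = 4/5 ⇒ 2/5 = 2/5
(x_3 ⇒ x_2) ⇒ x_1 = 2/5 ⇒ 3/5 = 1
x_2 + x_2 = 2/5 + 2/5 = 2/5
x_2 + x_1 = 2/5 + 3/5 = 3/5
(x_2 + x_2) ⇒ (x_2 + x_1) = 2/5 ⇒ 3/5 = 1
((x_3 ⇒ x_2) ⇒ x_1) · ((x_2 + x_2) ⇒ (x_2 + x_1)) = 1 · 1 = 1
x_3 ⇒ x_2 = 4/5 ⇒ 2/5 = 2/5
x_1 · x_1 = 3/5 · 3/5 = 3/5
x_2 + (x_1 · x_1) = 2/5 + 3/5 = 3/5
(x_3 ⇒ x_2) + (x_2 + (x_1 · x_1)) = 2/5 + 3/5 = 3/5
(((x_3 ⇒ x_2) ⇒ x_1) · ((x_2 + x_2) ⇒ (x_2 + x_1))) · ((x_3 ⇒ x_2) + (x_2 + (x_1 · x_1))) = 1 · 3/5 = 3/5
¬x_1 = ¬3/5 = 0
x_1 + x_3 = 3/5 + 4/5 = 4/5
x_1 ⇒ (x_1 + x_3) = 3/5 ⇒ 4/5 = 1
¬x_1 + (x_1 ⇒ (x_1 + x_3)) = 0 + 1 = 1
x_2 · x_2 = 2/5 · 2/5 = 2/5
¬x_2 = ¬2/5 = 0
(x_2 · x_2) · ¬x_2 = 2/5 · 0 = 0
(¬x_1 + (x_1 ⇒ (x_1 + x_3))) + ((x_2 · x_2) · ¬x_2) = 1 + 0 = 1
¬((¬x_1 + (x_1 ⇒ (x_1 + x_3))) + ((x_2 · x_2) · ¬x_2)) = ¬1 = 0
((((x_3 ⇒ x_2) ⇒ x_1) · ((x_2 + x_2) ⇒ (x_2 + x_1))) · ((x_3 ⇒ x_2) + (x_2 + (x_1 · x_1)))) + ¬((¬x_1 + (x_1 ⇒ (x_1 + x_3))) + ((x_2 · x_2) · ¬x_2)) = 3/5 + 0 = 3/5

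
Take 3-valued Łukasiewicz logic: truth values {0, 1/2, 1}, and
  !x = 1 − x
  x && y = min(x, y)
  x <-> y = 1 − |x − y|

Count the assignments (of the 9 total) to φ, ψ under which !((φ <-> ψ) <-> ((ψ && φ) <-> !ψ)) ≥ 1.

3

φ = 0, ψ = 0 ↦ 1  ≥
φ = 0, ψ = 1/2 ↦ 0  <
φ = 0, ψ = 1 ↦ 1  ≥
φ = 1/2, ψ = 0 ↦ 1/2  <
φ = 1/2, ψ = 1/2 ↦ 0  <
φ = 1/2, ψ = 1 ↦ 0  <
φ = 1, ψ = 0 ↦ 0  <
φ = 1, ψ = 1/2 ↦ 1/2  <
φ = 1, ψ = 1 ↦ 1  ≥
So 3 of the 9 assignments meet the threshold.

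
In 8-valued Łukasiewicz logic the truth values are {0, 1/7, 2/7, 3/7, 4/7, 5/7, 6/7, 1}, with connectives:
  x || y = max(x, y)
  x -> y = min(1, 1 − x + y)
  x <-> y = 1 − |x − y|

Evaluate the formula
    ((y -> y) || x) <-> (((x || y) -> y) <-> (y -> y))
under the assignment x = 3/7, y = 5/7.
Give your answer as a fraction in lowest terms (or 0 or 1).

y -> y = 5/7 -> 5/7 = 1
(y -> y) || x = 1 || 3/7 = 1
x || y = 3/7 || 5/7 = 5/7
(x || y) -> y = 5/7 -> 5/7 = 1
y -> y = 5/7 -> 5/7 = 1
((x || y) -> y) <-> (y -> y) = 1 <-> 1 = 1
((y -> y) || x) <-> (((x || y) -> y) <-> (y -> y)) = 1 <-> 1 = 1

1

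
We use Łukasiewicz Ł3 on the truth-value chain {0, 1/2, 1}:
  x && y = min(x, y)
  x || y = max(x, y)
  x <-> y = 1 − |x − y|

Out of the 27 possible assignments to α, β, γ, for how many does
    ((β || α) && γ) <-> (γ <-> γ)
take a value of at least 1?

value 1: 5 assignments (counts)
value 1/2: 11 assignments
value 0: 11 assignments
So 5 of the 27 assignments meet the threshold.

5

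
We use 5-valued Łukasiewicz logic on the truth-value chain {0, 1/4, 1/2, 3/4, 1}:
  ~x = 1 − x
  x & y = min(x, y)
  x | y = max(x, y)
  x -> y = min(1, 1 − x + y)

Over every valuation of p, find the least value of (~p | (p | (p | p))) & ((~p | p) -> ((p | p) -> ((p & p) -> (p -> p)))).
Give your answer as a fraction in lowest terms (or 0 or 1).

1/2

Take p = 1/2:
~p = ~1/2 = 1/2
p | p = 1/2 | 1/2 = 1/2
p | (p | p) = 1/2 | 1/2 = 1/2
~p | (p | (p | p)) = 1/2 | 1/2 = 1/2
~p = ~1/2 = 1/2
~p | p = 1/2 | 1/2 = 1/2
p | p = 1/2 | 1/2 = 1/2
p & p = 1/2 & 1/2 = 1/2
p -> p = 1/2 -> 1/2 = 1
(p & p) -> (p -> p) = 1/2 -> 1 = 1
(p | p) -> ((p & p) -> (p -> p)) = 1/2 -> 1 = 1
(~p | p) -> ((p | p) -> ((p & p) -> (p -> p))) = 1/2 -> 1 = 1
(~p | (p | (p | p))) & ((~p | p) -> ((p | p) -> ((p & p) -> (p -> p)))) = 1/2 & 1 = 1/2
No assignment yields a value below 1/2, so this is the minimum.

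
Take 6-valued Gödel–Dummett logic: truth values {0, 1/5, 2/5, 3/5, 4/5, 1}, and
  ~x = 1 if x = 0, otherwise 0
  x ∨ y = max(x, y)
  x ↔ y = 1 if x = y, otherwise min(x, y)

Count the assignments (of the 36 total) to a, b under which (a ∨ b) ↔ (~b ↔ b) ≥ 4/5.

value 1: 1 assignment (counts)
value 0: 35 assignments
So 1 of the 36 assignments meets the threshold.

1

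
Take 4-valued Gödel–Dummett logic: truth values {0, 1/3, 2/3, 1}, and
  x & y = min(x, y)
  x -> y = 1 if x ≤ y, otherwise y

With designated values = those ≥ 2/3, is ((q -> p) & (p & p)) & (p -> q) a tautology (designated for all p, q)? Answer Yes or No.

Counterexample: take p = 0, q = 0.
q -> p = 0 -> 0 = 1
p & p = 0 & 0 = 0
(q -> p) & (p & p) = 1 & 0 = 0
p -> q = 0 -> 0 = 1
((q -> p) & (p & p)) & (p -> q) = 0 & 1 = 0
This gives 0, which is below 2/3.

No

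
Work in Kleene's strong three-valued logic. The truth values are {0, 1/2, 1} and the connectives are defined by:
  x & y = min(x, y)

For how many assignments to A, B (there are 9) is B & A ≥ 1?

1

A = 0, B = 0 ↦ 0  <
A = 0, B = 1/2 ↦ 0  <
A = 0, B = 1 ↦ 0  <
A = 1/2, B = 0 ↦ 0  <
A = 1/2, B = 1/2 ↦ 1/2  <
A = 1/2, B = 1 ↦ 1/2  <
A = 1, B = 0 ↦ 0  <
A = 1, B = 1/2 ↦ 1/2  <
A = 1, B = 1 ↦ 1  ≥
So 1 of the 9 assignments meets the threshold.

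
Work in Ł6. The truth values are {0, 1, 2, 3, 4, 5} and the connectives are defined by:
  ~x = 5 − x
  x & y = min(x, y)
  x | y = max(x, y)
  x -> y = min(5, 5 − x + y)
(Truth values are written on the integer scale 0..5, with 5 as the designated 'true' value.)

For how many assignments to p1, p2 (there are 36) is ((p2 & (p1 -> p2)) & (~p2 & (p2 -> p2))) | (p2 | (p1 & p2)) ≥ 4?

value 5: 6 assignments (counts)
value 4: 6 assignments (counts)
value 3: 6 assignments
value 2: 6 assignments
value 1: 6 assignments
value 0: 6 assignments
So 12 of the 36 assignments meet the threshold.

12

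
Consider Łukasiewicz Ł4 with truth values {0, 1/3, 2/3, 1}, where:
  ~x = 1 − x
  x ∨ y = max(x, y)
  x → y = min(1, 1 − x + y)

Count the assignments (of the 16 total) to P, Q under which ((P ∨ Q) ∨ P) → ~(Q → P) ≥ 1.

P = 0, Q = 0 ↦ 1  ≥
P = 0, Q = 1/3 ↦ 1  ≥
P = 0, Q = 2/3 ↦ 1  ≥
P = 0, Q = 1 ↦ 1  ≥
P = 1/3, Q = 0 ↦ 2/3  <
P = 1/3, Q = 1/3 ↦ 2/3  <
P = 1/3, Q = 2/3 ↦ 2/3  <
P = 1/3, Q = 1 ↦ 2/3  <
P = 2/3, Q = 0 ↦ 1/3  <
P = 2/3, Q = 1/3 ↦ 1/3  <
P = 2/3, Q = 2/3 ↦ 1/3  <
P = 2/3, Q = 1 ↦ 1/3  <
P = 1, Q = 0 ↦ 0  <
P = 1, Q = 1/3 ↦ 0  <
P = 1, Q = 2/3 ↦ 0  <
P = 1, Q = 1 ↦ 0  <
So 4 of the 16 assignments meet the threshold.

4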